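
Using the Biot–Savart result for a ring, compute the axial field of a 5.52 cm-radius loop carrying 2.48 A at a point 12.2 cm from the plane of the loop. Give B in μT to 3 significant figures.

B ≈ 1.98 μT

On the axis of a circular loop, B = μ₀IR² / [2(R²+z²)^(3/2)].
R² + z² = (0.0552)² + (0.122)² = 0.01793 m², and (R²+z²)^(3/2) = 2.40×10⁻³ m³.
B = (4π×10⁻⁷ × 2.48 × 0.003047) / (2 × 2.40×10⁻³) = 1.98×10⁻⁶ T.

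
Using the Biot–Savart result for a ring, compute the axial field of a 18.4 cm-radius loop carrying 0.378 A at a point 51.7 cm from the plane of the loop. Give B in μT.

On the axis of a circular loop, B = μ₀IR² / [2(R²+z²)^(3/2)].
R² + z² = (0.184)² + (0.517)² = 0.3011 m², and (R²+z²)^(3/2) = 0.165 m³.
B = (4π×10⁻⁷ × 0.378 × 0.03386) / (2 × 0.165) = 4.87×10⁻⁸ T.

B ≈ 0.0487 μT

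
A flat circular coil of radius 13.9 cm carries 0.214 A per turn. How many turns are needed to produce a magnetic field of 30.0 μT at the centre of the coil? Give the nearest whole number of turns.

N = 31

For an N-turn coil, B = Nμ₀I/(2R). A single turn gives B₁ = 9.67×10⁻⁷ T with R = 0.139 m.
N = B/B₁ = 3.00×10⁻⁵ / 9.67×10⁻⁷ = 31.01.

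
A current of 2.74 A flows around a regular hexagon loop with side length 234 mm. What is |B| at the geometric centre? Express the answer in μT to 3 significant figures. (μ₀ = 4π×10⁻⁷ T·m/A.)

B ≈ 8.11 μT

Each side is a finite straight segment at perpendicular distance d = a/(2 tan(π/6)) = 0.2026 m from the centre, with end-angles ±π/6.
One side contributes B₁ = (μ₀I/4πd)·2 sin(π/6) = 1.35×10⁻⁶ T.
All 6 sides add in the same direction: B = 6 × 1.35×10⁻⁶ = 8.11×10⁻⁶ T.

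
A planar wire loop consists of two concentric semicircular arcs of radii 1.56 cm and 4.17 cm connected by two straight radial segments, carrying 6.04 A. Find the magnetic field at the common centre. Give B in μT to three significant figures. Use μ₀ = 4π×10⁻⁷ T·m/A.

The radial connectors point toward the centre, so dl × r̂ = 0 and they contribute nothing.
Each semicircle gives μ₀I/(4R): inner arc 1.22×10⁻⁴ T, outer arc 4.55×10⁻⁵ T.
The two arcs carry current in opposite angular senses, so their fields oppose: B = |1.22×10⁻⁴ − 4.55×10⁻⁵| = 7.61×10⁻⁵ T.

B ≈ 76.1 μT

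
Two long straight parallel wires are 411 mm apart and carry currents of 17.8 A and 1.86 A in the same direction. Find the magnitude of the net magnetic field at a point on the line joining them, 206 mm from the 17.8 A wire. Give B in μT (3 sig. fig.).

Each long wire gives B = μ₀I/(2πd). Distances are d₁ = 0.206 m and d₂ = 0.205 m.
B₁ = 1.73×10⁻⁵ T, B₂ = 1.81×10⁻⁶ T.
Between parallel currents the two contributions point in opposite directions, so they subtract. B = |B₁ − B₂| = |1.73×10⁻⁵ − 1.81×10⁻⁶| = 1.55×10⁻⁵ T.

B ≈ 15.5 μT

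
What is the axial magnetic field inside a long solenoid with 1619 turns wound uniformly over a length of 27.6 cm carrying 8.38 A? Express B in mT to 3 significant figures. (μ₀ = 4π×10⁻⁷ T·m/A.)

B ≈ 61.8 mT

Inside a long solenoid, B = μ₀nI with n = 5866 turns/m.
B = 4π×10⁻⁷ × 5866 × 8.38 = 6.18×10⁻² T.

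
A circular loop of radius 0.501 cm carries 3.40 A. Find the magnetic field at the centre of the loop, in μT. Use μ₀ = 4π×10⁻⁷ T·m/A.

At the centre of a circular loop the Biot–Savart law gives B = μ₀I/(2R).
B = (4π×10⁻⁷ × 3.40) / (2 × 0.00501) = 4.26×10⁻⁴ T.

B ≈ 426 μT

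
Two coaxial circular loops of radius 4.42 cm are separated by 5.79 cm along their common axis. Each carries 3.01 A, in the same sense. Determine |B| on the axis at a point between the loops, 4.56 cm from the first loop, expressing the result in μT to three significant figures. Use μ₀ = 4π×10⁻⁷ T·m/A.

Each loop contributes B = μ₀IR²/[2(R²+z²)^(3/2)] on the axis, with z measured from that loop.
Loop 1 (z = 0.0456 m): B₁ = 1.44×10⁻⁵ T. Loop 2 (z = 0.0123 m): B₂ = 3.83×10⁻⁵ T.
The fields add: B = B₁ + B₂ = 5.27×10⁻⁵ T.

B ≈ 52.7 μT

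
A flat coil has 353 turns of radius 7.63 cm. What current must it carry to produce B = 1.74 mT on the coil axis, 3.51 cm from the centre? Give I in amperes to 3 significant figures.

For an N-turn coil, B = Nμ₀IR²/[2(R²+z²)^(3/2)] with R = 0.0763 m, z = 0.0351 m, so I = 2B(R²+z²)^(3/2)/(Nμ₀R²) = 2 × 1.74×10⁻³ × 5.92×10⁻⁴ / (353 × 4π×10⁻⁷ × 0.005822) = 0.798 A.

I ≈ 0.798 A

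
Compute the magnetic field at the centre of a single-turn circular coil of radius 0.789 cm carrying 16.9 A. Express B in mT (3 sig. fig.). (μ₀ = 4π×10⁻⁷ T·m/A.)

At the centre of a circular loop the Biot–Savart law gives B = μ₀I/(2R).
B = (4π×10⁻⁷ × 16.9) / (2 × 0.00789) = 1.35×10⁻³ T.

B ≈ 1.35 mT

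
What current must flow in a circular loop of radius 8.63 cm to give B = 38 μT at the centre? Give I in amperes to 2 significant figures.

At the centre of a circular loop B = μ₀I/(2R), so I = 2RB/μ₀.
With R = 0.0863 m, I = 2 × 0.0863 × 3.80×10⁻⁵ / (4π×10⁻⁷) = 5.22 A.

I ≈ 5.2 A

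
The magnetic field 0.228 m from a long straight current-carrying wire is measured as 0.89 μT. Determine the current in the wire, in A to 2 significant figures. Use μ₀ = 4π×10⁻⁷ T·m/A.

For a long straight wire B = μ₀I/(2πd), so I = 2πdB/μ₀.
I = 2π × 0.228 × 8.90×10⁻⁷ / (4π×10⁻⁷) = 1.01 A.

I ≈ 1.0 A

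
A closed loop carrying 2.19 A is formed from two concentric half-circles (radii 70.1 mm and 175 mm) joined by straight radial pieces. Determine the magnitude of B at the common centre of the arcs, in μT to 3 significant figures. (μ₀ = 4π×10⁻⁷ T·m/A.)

The radial connectors point toward the centre, so dl × r̂ = 0 and they contribute nothing.
Each semicircle gives μ₀I/(4R): inner arc 9.81×10⁻⁶ T, outer arc 3.93×10⁻⁶ T.
The two arcs carry current in opposite angular senses, so their fields oppose: B = |9.81×10⁻⁶ − 3.93×10⁻⁶| = 5.88×10⁻⁶ T.

B ≈ 5.88 μT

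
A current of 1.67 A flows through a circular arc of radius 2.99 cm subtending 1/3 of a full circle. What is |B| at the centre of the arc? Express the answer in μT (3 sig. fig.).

The Biot–Savart field of a circular arc at its centre is B = μ₀Iφ/(4πR), with φ = 2.094 rad.
B = (4π×10⁻⁷ × 1.67 × 2.094) / (4π × 0.0299) = 1.17×10⁻⁵ T.

B ≈ 11.7 μT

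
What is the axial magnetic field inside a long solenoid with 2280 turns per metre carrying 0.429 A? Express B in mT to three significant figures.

B ≈ 1.23 mT

Inside a long solenoid, B = μ₀nI with n = 2280 turns/m.
B = 4π×10⁻⁷ × 2280 × 0.429 = 1.23×10⁻³ T.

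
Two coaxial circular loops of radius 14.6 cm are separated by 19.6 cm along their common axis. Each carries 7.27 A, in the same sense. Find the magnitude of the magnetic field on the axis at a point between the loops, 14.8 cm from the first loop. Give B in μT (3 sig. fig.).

B ≈ 37.7 μT

Each loop contributes B = μ₀IR²/[2(R²+z²)^(3/2)] on the axis, with z measured from that loop.
Loop 1 (z = 0.148 m): B₁ = 1.08×10⁻⁵ T. Loop 2 (z = 0.048 m): B₂ = 2.68×10⁻⁵ T.
The fields add: B = B₁ + B₂ = 3.77×10⁻⁵ T.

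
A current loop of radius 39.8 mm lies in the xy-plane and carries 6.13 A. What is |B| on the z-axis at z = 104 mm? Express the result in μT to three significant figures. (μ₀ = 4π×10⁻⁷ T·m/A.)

On the axis of a circular loop, B = μ₀IR² / [2(R²+z²)^(3/2)].
R² + z² = (0.0398)² + (0.104)² = 0.0124 m², and (R²+z²)^(3/2) = 1.38×10⁻³ m³.
B = (4π×10⁻⁷ × 6.13 × 0.001584) / (2 × 1.38×10⁻³) = 4.42×10⁻⁶ T.

B ≈ 4.42 μT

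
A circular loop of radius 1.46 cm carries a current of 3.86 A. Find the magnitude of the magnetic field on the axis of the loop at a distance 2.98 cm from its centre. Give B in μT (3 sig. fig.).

On the axis of a circular loop, B = μ₀IR² / [2(R²+z²)^(3/2)].
R² + z² = (0.0146)² + (0.0298)² = 0.001101 m², and (R²+z²)^(3/2) = 3.65×10⁻⁵ m³.
B = (4π×10⁻⁷ × 3.86 × 0.0002132) / (2 × 3.65×10⁻⁵) = 1.41×10⁻⁵ T.

B ≈ 14.1 μT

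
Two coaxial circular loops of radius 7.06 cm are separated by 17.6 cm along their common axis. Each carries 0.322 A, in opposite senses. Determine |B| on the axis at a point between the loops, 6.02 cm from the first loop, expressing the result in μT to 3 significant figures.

B ≈ 0.858 μT

Each loop contributes B = μ₀IR²/[2(R²+z²)^(3/2)] on the axis, with z measured from that loop.
Loop 1 (z = 0.0602 m): B₁ = 1.26×10⁻⁶ T. Loop 2 (z = 0.1158 m): B₂ = 4.04×10⁻⁷ T.
The fields oppose: B = |B₁ − B₂| = 8.58×10⁻⁷ T.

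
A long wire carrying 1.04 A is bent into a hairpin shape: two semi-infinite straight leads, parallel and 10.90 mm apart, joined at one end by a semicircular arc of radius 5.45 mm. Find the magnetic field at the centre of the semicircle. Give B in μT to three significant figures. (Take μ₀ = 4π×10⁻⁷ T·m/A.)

B ≈ 98.1 μT

The semicircular arc contributes B_arc = μ₀I·π/(4πR) = μ₀I/(4R) = 5.99×10⁻⁵ T.
Each semi-infinite lead is at perpendicular distance R = 0.00545 m from the centre, with the perpendicular foot at its near end, so it contributes μ₀I/(4πR); both point the same way, together 3.82×10⁻⁵ T.
Arc and leads all point the same direction: B = 5.99×10⁻⁵ + 3.82×10⁻⁵ = 9.81×10⁻⁵ T.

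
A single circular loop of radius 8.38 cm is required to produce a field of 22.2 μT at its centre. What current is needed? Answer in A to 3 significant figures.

At the centre of a circular loop B = μ₀I/(2R), so I = 2RB/μ₀.
With R = 0.0838 m, I = 2 × 0.0838 × 2.22×10⁻⁵ / (4π×10⁻⁷) = 2.96 A.

I ≈ 2.96 A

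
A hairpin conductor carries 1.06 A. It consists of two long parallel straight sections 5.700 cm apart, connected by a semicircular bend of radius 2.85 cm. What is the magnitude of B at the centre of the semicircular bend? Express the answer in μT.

The semicircular arc contributes B_arc = μ₀I·π/(4πR) = μ₀I/(4R) = 1.17×10⁻⁵ T.
Each semi-infinite lead is at perpendicular distance R = 0.0285 m from the centre, with the perpendicular foot at its near end, so it contributes μ₀I/(4πR); both point the same way, together 7.44×10⁻⁶ T.
Arc and leads all point the same direction: B = 1.17×10⁻⁵ + 7.44×10⁻⁶ = 1.91×10⁻⁵ T.

B ≈ 19.1 μT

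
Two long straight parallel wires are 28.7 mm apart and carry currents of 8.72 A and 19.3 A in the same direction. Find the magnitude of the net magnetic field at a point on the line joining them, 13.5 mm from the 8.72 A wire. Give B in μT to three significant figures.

B ≈ 125 μT

Each long wire gives B = μ₀I/(2πd). Distances are d₁ = 0.0135 m and d₂ = 0.0152 m.
B₁ = 1.29×10⁻⁴ T, B₂ = 2.54×10⁻⁴ T.
Between parallel currents the two contributions point in opposite directions, so they subtract. B = |B₁ − B₂| = |1.29×10⁻⁴ − 2.54×10⁻⁴| = 1.25×10⁻⁴ T.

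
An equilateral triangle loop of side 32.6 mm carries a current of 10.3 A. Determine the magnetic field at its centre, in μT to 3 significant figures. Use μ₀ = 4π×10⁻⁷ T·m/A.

Each side is a finite straight segment at perpendicular distance d = a/(2 tan(π/3)) = 0.009411 m from the centre, with end-angles ±π/3.
One side contributes B₁ = (μ₀I/4πd)·2 sin(π/3) = 1.90×10⁻⁴ T.
All 3 sides add in the same direction: B = 3 × 1.90×10⁻⁴ = 5.69×10⁻⁴ T.

B ≈ 569 μT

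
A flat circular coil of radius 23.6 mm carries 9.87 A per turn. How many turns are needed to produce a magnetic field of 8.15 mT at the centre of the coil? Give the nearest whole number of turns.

N = 31

For an N-turn coil, B = Nμ₀I/(2R). A single turn gives B₁ = 2.63×10⁻⁴ T with R = 0.0236 m.
N = B/B₁ = 8.15×10⁻³ / 2.63×10⁻⁴ = 31.02.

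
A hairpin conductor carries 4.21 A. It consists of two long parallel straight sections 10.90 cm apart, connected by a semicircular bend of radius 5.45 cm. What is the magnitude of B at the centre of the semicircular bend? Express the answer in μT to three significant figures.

B ≈ 39.7 μT

The semicircular arc contributes B_arc = μ₀I·π/(4πR) = μ₀I/(4R) = 2.43×10⁻⁵ T.
Each semi-infinite lead is at perpendicular distance R = 0.0545 m from the centre, with the perpendicular foot at its near end, so it contributes μ₀I/(4πR); both point the same way, together 1.54×10⁻⁵ T.
Arc and leads all point the same direction: B = 2.43×10⁻⁵ + 1.54×10⁻⁵ = 3.97×10⁻⁵ T.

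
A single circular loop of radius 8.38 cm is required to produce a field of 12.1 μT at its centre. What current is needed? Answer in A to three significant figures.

I ≈ 1.61 A

At the centre of a circular loop B = μ₀I/(2R), so I = 2RB/μ₀.
With R = 0.0838 m, I = 2 × 0.0838 × 1.21×10⁻⁵ / (4π×10⁻⁷) = 1.61 A.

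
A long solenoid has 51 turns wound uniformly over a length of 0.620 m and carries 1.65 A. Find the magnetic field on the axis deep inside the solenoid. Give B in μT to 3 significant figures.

B ≈ 171 μT

Inside a long solenoid, B = μ₀nI with n = 82.26 turns/m.
B = 4π×10⁻⁷ × 82.26 × 1.65 = 1.71×10⁻⁴ T.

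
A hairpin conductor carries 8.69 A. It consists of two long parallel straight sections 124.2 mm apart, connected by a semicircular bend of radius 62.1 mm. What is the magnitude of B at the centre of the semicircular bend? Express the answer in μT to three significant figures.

The semicircular arc contributes B_arc = μ₀I·π/(4πR) = μ₀I/(4R) = 4.40×10⁻⁵ T.
Each semi-infinite lead is at perpendicular distance R = 0.0621 m from the centre, with the perpendicular foot at its near end, so it contributes μ₀I/(4πR); both point the same way, together 2.80×10⁻⁵ T.
Arc and leads all point the same direction: B = 4.40×10⁻⁵ + 2.80×10⁻⁵ = 7.19×10⁻⁵ T.

B ≈ 71.9 μT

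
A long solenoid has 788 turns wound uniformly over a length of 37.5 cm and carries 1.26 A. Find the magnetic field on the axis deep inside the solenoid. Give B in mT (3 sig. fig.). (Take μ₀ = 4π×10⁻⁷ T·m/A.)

B ≈ 3.33 mT

Inside a long solenoid, B = μ₀nI with n = 2101 turns/m.
B = 4π×10⁻⁷ × 2101 × 1.26 = 3.33×10⁻³ T.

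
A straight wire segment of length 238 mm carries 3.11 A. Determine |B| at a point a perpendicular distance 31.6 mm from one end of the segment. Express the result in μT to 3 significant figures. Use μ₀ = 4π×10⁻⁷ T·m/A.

For a finite straight segment, B = (μ₀I/4πd)(sinθ₁ + sinθ₂), where θ₁, θ₂ are the angles from the perpendicular to each end.
The perpendicular foot is at one end, so the two end-offsets along the wire are 0 and L = 0.238 m.
sinθ₁ = 0/√(0²+0.0316²) = 0.0000; sinθ₂ = 0.238/√(0.238²+0.0316²) = 0.9913.
B = (4π×10⁻⁷ × 3.11) / (4π × 0.0316) × (0.0000 + 0.9913) = 9.76×10⁻⁶ T.

B ≈ 9.76 μT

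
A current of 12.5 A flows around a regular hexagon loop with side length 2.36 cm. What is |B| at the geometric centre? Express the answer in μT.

B ≈ 367 μT

Each side is a finite straight segment at perpendicular distance d = a/(2 tan(π/6)) = 0.02044 m from the centre, with end-angles ±π/6.
One side contributes B₁ = (μ₀I/4πd)·2 sin(π/6) = 6.12×10⁻⁵ T.
All 6 sides add in the same direction: B = 6 × 6.12×10⁻⁵ = 3.67×10⁻⁴ T.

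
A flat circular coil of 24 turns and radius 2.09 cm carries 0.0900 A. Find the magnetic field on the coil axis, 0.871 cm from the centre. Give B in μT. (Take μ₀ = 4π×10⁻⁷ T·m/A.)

For an N-turn flat coil, B = Nμ₀IR²/[2(R²+z²)^(3/2)] with R = 0.0209 m, z = 0.00871 m.
B = 24 × 2.13×10⁻⁶ T = 5.11×10⁻⁵ T.

B ≈ 51.1 μT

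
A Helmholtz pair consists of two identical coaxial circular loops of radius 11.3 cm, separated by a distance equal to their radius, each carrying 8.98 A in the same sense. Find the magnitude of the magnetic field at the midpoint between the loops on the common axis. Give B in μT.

B ≈ 71.5 μT

Each loop contributes B = μ₀IR²/[2(R²+z²)^(3/2)] on the axis, with z measured from that loop.
Loop 1 (z = 0.0565 m): B₁ = 3.57×10⁻⁵ T. Loop 2 (z = 0.0565 m): B₂ = 3.57×10⁻⁵ T.
The fields add: B = B₁ + B₂ = 7.15×10⁻⁵ T.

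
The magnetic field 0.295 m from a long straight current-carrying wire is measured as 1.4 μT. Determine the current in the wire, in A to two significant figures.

For a long straight wire B = μ₀I/(2πd), so I = 2πdB/μ₀.
I = 2π × 0.295 × 1.40×10⁻⁶ / (4π×10⁻⁷) = 2.06 A.

I ≈ 2.1 A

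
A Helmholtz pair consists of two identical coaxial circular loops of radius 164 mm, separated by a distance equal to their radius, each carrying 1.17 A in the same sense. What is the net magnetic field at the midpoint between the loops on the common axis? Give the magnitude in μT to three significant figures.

Each loop contributes B = μ₀IR²/[2(R²+z²)^(3/2)] on the axis, with z measured from that loop.
Loop 1 (z = 0.082 m): B₁ = 3.21×10⁻⁶ T. Loop 2 (z = 0.082 m): B₂ = 3.21×10⁻⁶ T.
The fields add: B = B₁ + B₂ = 6.41×10⁻⁶ T.

B ≈ 6.41 μT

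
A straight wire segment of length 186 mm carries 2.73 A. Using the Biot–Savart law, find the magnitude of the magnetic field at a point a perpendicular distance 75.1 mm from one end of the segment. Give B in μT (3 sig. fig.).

B ≈ 3.37 μT

For a finite straight segment, B = (μ₀I/4πd)(sinθ₁ + sinθ₂), where θ₁, θ₂ are the angles from the perpendicular to each end.
The perpendicular foot is at one end, so the two end-offsets along the wire are 0 and L = 0.186 m.
sinθ₁ = 0/√(0²+0.0751²) = 0.0000; sinθ₂ = 0.186/√(0.186²+0.0751²) = 0.9273.
B = (4π×10⁻⁷ × 2.73) / (4π × 0.0751) × (0.0000 + 0.9273) = 3.37×10⁻⁶ T.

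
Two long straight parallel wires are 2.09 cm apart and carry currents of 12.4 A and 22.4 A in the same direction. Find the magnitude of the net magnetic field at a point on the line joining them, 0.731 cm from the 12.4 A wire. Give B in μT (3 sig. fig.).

B ≈ 9.61 μT

Each long wire gives B = μ₀I/(2πd). Distances are d₁ = 0.00731 m and d₂ = 0.01359 m.
B₁ = 3.39×10⁻⁴ T, B₂ = 3.30×10⁻⁴ T.
Between parallel currents the two contributions point in opposite directions, so they subtract. B = |B₁ − B₂| = |3.39×10⁻⁴ − 3.30×10⁻⁴| = 9.61×10⁻⁶ T.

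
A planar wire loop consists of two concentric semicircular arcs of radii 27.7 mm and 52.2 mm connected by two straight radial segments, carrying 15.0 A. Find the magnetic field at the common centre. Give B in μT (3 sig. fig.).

The radial connectors point toward the centre, so dl × r̂ = 0 and they contribute nothing.
Each semicircle gives μ₀I/(4R): inner arc 1.70×10⁻⁴ T, outer arc 9.03×10⁻⁵ T.
The two arcs carry current in opposite angular senses, so their fields oppose: B = |1.70×10⁻⁴ − 9.03×10⁻⁵| = 7.98×10⁻⁵ T.

B ≈ 79.8 μT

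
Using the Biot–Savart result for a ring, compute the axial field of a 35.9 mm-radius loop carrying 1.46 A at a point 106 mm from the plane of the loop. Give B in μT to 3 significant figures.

B ≈ 0.843 μT

On the axis of a circular loop, B = μ₀IR² / [2(R²+z²)^(3/2)].
R² + z² = (0.0359)² + (0.106)² = 0.01252 m², and (R²+z²)^(3/2) = 1.40×10⁻³ m³.
B = (4π×10⁻⁷ × 1.46 × 0.001289) / (2 × 1.40×10⁻³) = 8.43×10⁻⁷ T.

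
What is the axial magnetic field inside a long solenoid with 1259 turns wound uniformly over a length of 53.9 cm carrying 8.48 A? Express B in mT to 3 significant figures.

Inside a long solenoid, B = μ₀nI with n = 2336 turns/m.
B = 4π×10⁻⁷ × 2336 × 8.48 = 2.49×10⁻² T.

B ≈ 24.9 mT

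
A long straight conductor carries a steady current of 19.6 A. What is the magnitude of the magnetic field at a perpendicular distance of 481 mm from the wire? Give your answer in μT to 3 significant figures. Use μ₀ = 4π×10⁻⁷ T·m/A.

B ≈ 8.15 μT

For an infinitely long straight wire, B = μ₀I/(2πd).
B = (4π×10⁻⁷ × 19.6) / (2π × 0.481) = 8.15×10⁻⁶ T.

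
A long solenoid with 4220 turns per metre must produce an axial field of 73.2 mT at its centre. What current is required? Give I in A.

I ≈ 13.8 A

Inside a long solenoid B = μ₀nI with n = 4220 m⁻¹, so I = B/(μ₀n).
I = 7.32×10⁻² / (4π×10⁻⁷ × 4220) = 13.8 A.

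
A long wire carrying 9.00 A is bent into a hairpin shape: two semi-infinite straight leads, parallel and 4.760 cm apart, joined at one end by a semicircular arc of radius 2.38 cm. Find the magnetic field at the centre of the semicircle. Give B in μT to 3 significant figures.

B ≈ 194 μT

The semicircular arc contributes B_arc = μ₀I·π/(4πR) = μ₀I/(4R) = 1.19×10⁻⁴ T.
Each semi-infinite lead is at perpendicular distance R = 0.0238 m from the centre, with the perpendicular foot at its near end, so it contributes μ₀I/(4πR); both point the same way, together 7.56×10⁻⁵ T.
Arc and leads all point the same direction: B = 1.19×10⁻⁴ + 7.56×10⁻⁵ = 1.94×10⁻⁴ T.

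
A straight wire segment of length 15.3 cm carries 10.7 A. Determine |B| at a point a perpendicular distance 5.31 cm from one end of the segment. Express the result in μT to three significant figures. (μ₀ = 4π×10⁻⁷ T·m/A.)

For a finite straight segment, B = (μ₀I/4πd)(sinθ₁ + sinθ₂), where θ₁, θ₂ are the angles from the perpendicular to each end.
The perpendicular foot is at one end, so the two end-offsets along the wire are 0 and L = 0.153 m.
sinθ₁ = 0/√(0²+0.0531²) = 0.0000; sinθ₂ = 0.153/√(0.153²+0.0531²) = 0.9447.
B = (4π×10⁻⁷ × 10.7) / (4π × 0.0531) × (0.0000 + 0.9447) = 1.90×10⁻⁵ T.

B ≈ 19.0 μT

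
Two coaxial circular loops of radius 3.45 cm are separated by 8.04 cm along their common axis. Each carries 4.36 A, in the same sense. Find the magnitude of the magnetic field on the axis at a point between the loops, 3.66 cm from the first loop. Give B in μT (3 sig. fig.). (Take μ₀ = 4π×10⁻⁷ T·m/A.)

B ≈ 44.4 μT

Each loop contributes B = μ₀IR²/[2(R²+z²)^(3/2)] on the axis, with z measured from that loop.
Loop 1 (z = 0.0366 m): B₁ = 2.56×10⁻⁵ T. Loop 2 (z = 0.0438 m): B₂ = 1.88×10⁻⁵ T.
The fields add: B = B₁ + B₂ = 4.44×10⁻⁵ T.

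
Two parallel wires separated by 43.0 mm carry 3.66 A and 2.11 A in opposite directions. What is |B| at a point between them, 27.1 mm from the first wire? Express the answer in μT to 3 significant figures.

B ≈ 53.6 μT

Each long wire gives B = μ₀I/(2πd). Distances are d₁ = 0.0271 m and d₂ = 0.0159 m.
B₁ = 2.70×10⁻⁵ T, B₂ = 2.65×10⁻⁵ T.
Between antiparallel currents both contributions point the same way, so they add. B = B₁ + B₂ = 2.70×10⁻⁵ + 2.65×10⁻⁵ = 5.36×10⁻⁵ T.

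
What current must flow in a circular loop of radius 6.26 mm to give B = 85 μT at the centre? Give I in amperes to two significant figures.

I ≈ 0.85 A

At the centre of a circular loop B = μ₀I/(2R), so I = 2RB/μ₀.
With R = 0.00626 m, I = 2 × 0.00626 × 8.50×10⁻⁵ / (4π×10⁻⁷) = 0.847 A.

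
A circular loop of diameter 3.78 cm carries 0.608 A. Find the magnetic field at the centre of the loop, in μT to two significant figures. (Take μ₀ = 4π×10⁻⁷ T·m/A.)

B ≈ 20 μT

At the centre of a circular loop the Biot–Savart law gives B = μ₀I/(2R) (so R = 0.0189 m).
B = (4π×10⁻⁷ × 0.608) / (2 × 0.0189) = 2.02×10⁻⁵ T.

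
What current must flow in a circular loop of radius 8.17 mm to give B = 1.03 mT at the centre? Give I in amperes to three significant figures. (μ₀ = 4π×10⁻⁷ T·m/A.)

I ≈ 13.4 A

At the centre of a circular loop B = μ₀I/(2R), so I = 2RB/μ₀.
With R = 0.00817 m, I = 2 × 0.00817 × 1.03×10⁻³ / (4π×10⁻⁷) = 13.4 A.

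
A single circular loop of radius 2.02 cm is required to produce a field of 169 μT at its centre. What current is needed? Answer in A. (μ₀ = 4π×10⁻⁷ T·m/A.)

I ≈ 5.43 A

At the centre of a circular loop B = μ₀I/(2R), so I = 2RB/μ₀.
With R = 0.0202 m, I = 2 × 0.0202 × 1.69×10⁻⁴ / (4π×10⁻⁷) = 5.43 A.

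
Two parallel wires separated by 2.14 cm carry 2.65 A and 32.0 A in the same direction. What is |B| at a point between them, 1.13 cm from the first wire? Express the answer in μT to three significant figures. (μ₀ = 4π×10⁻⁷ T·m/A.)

B ≈ 587 μT

Each long wire gives B = μ₀I/(2πd). Distances are d₁ = 0.0113 m and d₂ = 0.0101 m.
B₁ = 4.69×10⁻⁵ T, B₂ = 6.34×10⁻⁴ T.
Between parallel currents the two contributions point in opposite directions, so they subtract. B = |B₁ − B₂| = |4.69×10⁻⁵ − 6.34×10⁻⁴| = 5.87×10⁻⁴ T.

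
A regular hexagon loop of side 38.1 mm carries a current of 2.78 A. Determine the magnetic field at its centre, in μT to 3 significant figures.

B ≈ 50.6 μT

Each side is a finite straight segment at perpendicular distance d = a/(2 tan(π/6)) = 0.033 m from the centre, with end-angles ±π/6.
One side contributes B₁ = (μ₀I/4πd)·2 sin(π/6) = 8.43×10⁻⁶ T.
All 6 sides add in the same direction: B = 6 × 8.43×10⁻⁶ = 5.06×10⁻⁵ T.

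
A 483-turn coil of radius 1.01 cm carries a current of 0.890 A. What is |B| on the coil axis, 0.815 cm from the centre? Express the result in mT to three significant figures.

For an N-turn flat coil, B = Nμ₀IR²/[2(R²+z²)^(3/2)] with R = 0.0101 m, z = 0.00815 m.
B = 483 × 2.61×10⁻⁵ T = 1.26×10⁻² T.

B ≈ 12.6 mT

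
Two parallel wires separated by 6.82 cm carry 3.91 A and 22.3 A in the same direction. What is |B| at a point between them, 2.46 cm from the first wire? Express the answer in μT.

B ≈ 70.5 μT

Each long wire gives B = μ₀I/(2πd). Distances are d₁ = 0.0246 m and d₂ = 0.0436 m.
B₁ = 3.18×10⁻⁵ T, B₂ = 1.02×10⁻⁴ T.
Between parallel currents the two contributions point in opposite directions, so they subtract. B = |B₁ − B₂| = |3.18×10⁻⁵ − 1.02×10⁻⁴| = 7.05×10⁻⁵ T.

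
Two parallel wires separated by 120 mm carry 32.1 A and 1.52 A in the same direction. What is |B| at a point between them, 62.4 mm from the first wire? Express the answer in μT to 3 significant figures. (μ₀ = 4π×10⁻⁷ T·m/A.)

Each long wire gives B = μ₀I/(2πd). Distances are d₁ = 0.0624 m and d₂ = 0.0576 m.
B₁ = 1.03×10⁻⁴ T, B₂ = 5.28×10⁻⁶ T.
Between parallel currents the two contributions point in opposite directions, so they subtract. B = |B₁ − B₂| = |1.03×10⁻⁴ − 5.28×10⁻⁶| = 9.76×10⁻⁵ T.

B ≈ 97.6 μT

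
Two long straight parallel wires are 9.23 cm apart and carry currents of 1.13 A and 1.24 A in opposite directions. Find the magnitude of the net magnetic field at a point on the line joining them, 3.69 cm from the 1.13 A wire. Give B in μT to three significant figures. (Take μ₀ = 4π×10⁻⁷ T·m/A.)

B ≈ 10.6 μT

Each long wire gives B = μ₀I/(2πd). Distances are d₁ = 0.0369 m and d₂ = 0.0554 m.
B₁ = 6.12×10⁻⁶ T, B₂ = 4.48×10⁻⁶ T.
Between antiparallel currents both contributions point the same way, so they add. B = B₁ + B₂ = 6.12×10⁻⁶ + 4.48×10⁻⁶ = 1.06×10⁻⁵ T.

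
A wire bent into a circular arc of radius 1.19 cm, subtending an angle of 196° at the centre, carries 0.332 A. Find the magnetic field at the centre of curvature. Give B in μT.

The Biot–Savart field of a circular arc at its centre is B = μ₀Iφ/(4πR), with φ = 3.421 rad.
B = (4π×10⁻⁷ × 0.332 × 3.421) / (4π × 0.0119) = 9.54×10⁻⁶ T.

B ≈ 9.54 μT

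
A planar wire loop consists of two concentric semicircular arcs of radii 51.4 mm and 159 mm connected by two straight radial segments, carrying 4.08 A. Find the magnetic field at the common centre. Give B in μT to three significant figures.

The radial connectors point toward the centre, so dl × r̂ = 0 and they contribute nothing.
Each semicircle gives μ₀I/(4R): inner arc 2.49×10⁻⁵ T, outer arc 8.06×10⁻⁶ T.
The two arcs carry current in opposite angular senses, so their fields oppose: B = |2.49×10⁻⁵ − 8.06×10⁻⁶| = 1.69×10⁻⁵ T.

B ≈ 16.9 μT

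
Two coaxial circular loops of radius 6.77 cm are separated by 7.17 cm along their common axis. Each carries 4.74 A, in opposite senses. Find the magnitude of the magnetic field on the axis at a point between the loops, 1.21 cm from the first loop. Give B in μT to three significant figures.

B ≈ 23.4 μT

Each loop contributes B = μ₀IR²/[2(R²+z²)^(3/2)] on the axis, with z measured from that loop.
Loop 1 (z = 0.0121 m): B₁ = 4.20×10⁻⁵ T. Loop 2 (z = 0.0596 m): B₂ = 1.86×10⁻⁵ T.
The fields oppose: B = |B₁ − B₂| = 2.34×10⁻⁵ T.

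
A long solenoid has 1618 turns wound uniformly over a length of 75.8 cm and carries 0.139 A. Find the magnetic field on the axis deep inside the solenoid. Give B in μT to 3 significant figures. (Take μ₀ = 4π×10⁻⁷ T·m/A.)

Inside a long solenoid, B = μ₀nI with n = 2135 turns/m.
B = 4π×10⁻⁷ × 2135 × 0.139 = 3.73×10⁻⁴ T.

B ≈ 373 μT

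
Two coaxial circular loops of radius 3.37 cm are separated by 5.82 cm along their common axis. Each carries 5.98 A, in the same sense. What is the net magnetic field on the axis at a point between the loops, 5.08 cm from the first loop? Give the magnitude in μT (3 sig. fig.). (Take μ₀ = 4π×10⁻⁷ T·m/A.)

B ≈ 123 μT

Each loop contributes B = μ₀IR²/[2(R²+z²)^(3/2)] on the axis, with z measured from that loop.
Loop 1 (z = 0.0508 m): B₁ = 1.88×10⁻⁵ T. Loop 2 (z = 0.0074 m): B₂ = 1.04×10⁻⁴ T.
The fields add: B = B₁ + B₂ = 1.23×10⁻⁴ T.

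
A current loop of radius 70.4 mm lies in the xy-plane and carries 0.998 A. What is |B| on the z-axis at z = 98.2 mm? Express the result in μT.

B ≈ 1.76 μT

On the axis of a circular loop, B = μ₀IR² / [2(R²+z²)^(3/2)].
R² + z² = (0.0704)² + (0.0982)² = 0.0146 m², and (R²+z²)^(3/2) = 1.76×10⁻³ m³.
B = (4π×10⁻⁷ × 0.998 × 0.004956) / (2 × 1.76×10⁻³) = 1.76×10⁻⁶ T.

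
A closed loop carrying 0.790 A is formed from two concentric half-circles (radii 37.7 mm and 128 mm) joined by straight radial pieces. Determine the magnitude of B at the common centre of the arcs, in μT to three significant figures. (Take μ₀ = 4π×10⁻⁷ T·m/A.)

B ≈ 4.64 μT

The radial connectors point toward the centre, so dl × r̂ = 0 and they contribute nothing.
Each semicircle gives μ₀I/(4R): inner arc 6.58×10⁻⁶ T, outer arc 1.94×10⁻⁶ T.
The two arcs carry current in opposite angular senses, so their fields oppose: B = |6.58×10⁻⁶ − 1.94×10⁻⁶| = 4.64×10⁻⁶ T.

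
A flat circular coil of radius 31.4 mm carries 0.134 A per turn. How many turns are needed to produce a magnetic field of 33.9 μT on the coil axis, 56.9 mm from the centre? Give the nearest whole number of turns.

For an N-turn coil, B = Nμ₀IR²/[2(R²+z²)^(3/2)]. A single turn gives B₁ = 3.02×10⁻⁷ T with R = 0.0314 m, z = 0.0569 m.
N = B/B₁ = 3.39×10⁻⁵ / 3.02×10⁻⁷ = 112.09.

N = 112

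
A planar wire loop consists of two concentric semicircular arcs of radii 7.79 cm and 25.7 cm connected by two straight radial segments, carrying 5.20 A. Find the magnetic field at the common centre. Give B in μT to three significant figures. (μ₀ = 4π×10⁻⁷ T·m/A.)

The radial connectors point toward the centre, so dl × r̂ = 0 and they contribute nothing.
Each semicircle gives μ₀I/(4R): inner arc 2.10×10⁻⁵ T, outer arc 6.36×10⁻⁶ T.
The two arcs carry current in opposite angular senses, so their fields oppose: B = |2.10×10⁻⁵ − 6.36×10⁻⁶| = 1.46×10⁻⁵ T.

B ≈ 14.6 μT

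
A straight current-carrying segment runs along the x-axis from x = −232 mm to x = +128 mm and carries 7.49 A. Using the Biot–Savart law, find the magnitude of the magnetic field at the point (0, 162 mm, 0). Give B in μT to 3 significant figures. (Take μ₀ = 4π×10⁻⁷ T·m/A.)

For a finite straight segment, B = (μ₀I/4πd)(sinθ₁ + sinθ₂), where θ₁, θ₂ are the angles from the perpendicular to each end.
The perpendicular distance is d = 0.162 m; the end-offsets along the wire are a = 0.232 m and b = 0.128 m.
sinθ₁ = 0.232/√(0.232²+0.162²) = 0.8199; sinθ₂ = 0.128/√(0.128²+0.162²) = 0.6200.
B = (4π×10⁻⁷ × 7.49) / (4π × 0.162) × (0.8199 + 0.6200) = 6.66×10⁻⁶ T.

B ≈ 6.66 μT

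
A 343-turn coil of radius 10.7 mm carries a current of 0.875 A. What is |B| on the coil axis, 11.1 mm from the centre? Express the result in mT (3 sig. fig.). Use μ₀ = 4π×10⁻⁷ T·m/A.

B ≈ 5.89 mT

For an N-turn flat coil, B = Nμ₀IR²/[2(R²+z²)^(3/2)] with R = 0.0107 m, z = 0.0111 m.
B = 343 × 1.72×10⁻⁵ T = 5.89×10⁻³ T.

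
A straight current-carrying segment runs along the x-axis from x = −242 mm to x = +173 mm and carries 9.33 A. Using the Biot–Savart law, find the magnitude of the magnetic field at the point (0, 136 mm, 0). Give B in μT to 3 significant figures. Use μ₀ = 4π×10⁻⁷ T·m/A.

B ≈ 11.4 μT

For a finite straight segment, B = (μ₀I/4πd)(sinθ₁ + sinθ₂), where θ₁, θ₂ are the angles from the perpendicular to each end.
The perpendicular distance is d = 0.136 m; the end-offsets along the wire are a = 0.242 m and b = 0.173 m.
sinθ₁ = 0.242/√(0.242²+0.136²) = 0.8718; sinθ₂ = 0.173/√(0.173²+0.136²) = 0.7862.
B = (4π×10⁻⁷ × 9.33) / (4π × 0.136) × (0.8718 + 0.7862) = 1.14×10⁻⁵ T.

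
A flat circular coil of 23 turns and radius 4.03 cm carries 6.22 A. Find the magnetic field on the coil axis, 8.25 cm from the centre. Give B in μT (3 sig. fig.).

For an N-turn flat coil, B = Nμ₀IR²/[2(R²+z²)^(3/2)] with R = 0.0403 m, z = 0.0825 m.
B = 23 × 8.20×10⁻⁶ T = 1.89×10⁻⁴ T.

B ≈ 189 μT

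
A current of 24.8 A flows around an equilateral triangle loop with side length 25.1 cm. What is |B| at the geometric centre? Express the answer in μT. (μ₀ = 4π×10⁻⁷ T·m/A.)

Each side is a finite straight segment at perpendicular distance d = a/(2 tan(π/3)) = 0.07246 m from the centre, with end-angles ±π/3.
One side contributes B₁ = (μ₀I/4πd)·2 sin(π/3) = 5.93×10⁻⁵ T.
All 3 sides add in the same direction: B = 3 × 5.93×10⁻⁵ = 1.78×10⁻⁴ T.

B ≈ 178 μT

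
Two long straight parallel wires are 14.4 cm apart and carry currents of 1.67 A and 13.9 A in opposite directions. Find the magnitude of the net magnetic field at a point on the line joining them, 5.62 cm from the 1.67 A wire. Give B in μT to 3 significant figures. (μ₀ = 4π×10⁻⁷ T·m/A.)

B ≈ 37.6 μT

Each long wire gives B = μ₀I/(2πd). Distances are d₁ = 0.0562 m and d₂ = 0.0878 m.
B₁ = 5.94×10⁻⁶ T, B₂ = 3.17×10⁻⁵ T.
Between antiparallel currents both contributions point the same way, so they add. B = B₁ + B₂ = 5.94×10⁻⁶ + 3.17×10⁻⁵ = 3.76×10⁻⁵ T.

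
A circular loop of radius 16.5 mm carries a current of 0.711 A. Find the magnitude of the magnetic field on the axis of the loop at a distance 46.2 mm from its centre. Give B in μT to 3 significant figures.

B ≈ 1.03 μT

On the axis of a circular loop, B = μ₀IR² / [2(R²+z²)^(3/2)].
R² + z² = (0.0165)² + (0.0462)² = 0.002407 m², and (R²+z²)^(3/2) = 1.18×10⁻⁴ m³.
B = (4π×10⁻⁷ × 0.711 × 0.0002723) / (2 × 1.18×10⁻⁴) = 1.03×10⁻⁶ T.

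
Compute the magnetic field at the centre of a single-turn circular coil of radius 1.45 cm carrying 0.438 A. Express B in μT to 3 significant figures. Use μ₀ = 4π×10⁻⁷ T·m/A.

At the centre of a circular loop the Biot–Savart law gives B = μ₀I/(2R).
B = (4π×10⁻⁷ × 0.438) / (2 × 0.0145) = 1.90×10⁻⁵ T.

B ≈ 19.0 μT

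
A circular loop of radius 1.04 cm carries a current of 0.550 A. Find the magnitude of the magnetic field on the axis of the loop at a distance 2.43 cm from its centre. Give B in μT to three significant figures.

B ≈ 2.02 μT

On the axis of a circular loop, B = μ₀IR² / [2(R²+z²)^(3/2)].
R² + z² = (0.0104)² + (0.0243)² = 0.0006987 m², and (R²+z²)^(3/2) = 1.85×10⁻⁵ m³.
B = (4π×10⁻⁷ × 0.550 × 0.0001082) / (2 × 1.85×10⁻⁵) = 2.02×10⁻⁶ T.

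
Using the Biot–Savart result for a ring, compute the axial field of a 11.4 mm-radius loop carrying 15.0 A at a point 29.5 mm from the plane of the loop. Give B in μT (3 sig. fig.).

On the axis of a circular loop, B = μ₀IR² / [2(R²+z²)^(3/2)].
R² + z² = (0.0114)² + (0.0295)² = 0.001 m², and (R²+z²)^(3/2) = 3.16×10⁻⁵ m³.
B = (4π×10⁻⁷ × 15.0 × 0.00013) / (2 × 3.16×10⁻⁵) = 3.87×10⁻⁵ T.

B ≈ 38.7 μT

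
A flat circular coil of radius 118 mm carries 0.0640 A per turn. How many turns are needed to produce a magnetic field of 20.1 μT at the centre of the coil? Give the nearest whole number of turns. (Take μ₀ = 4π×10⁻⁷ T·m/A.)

N = 59

For an N-turn coil, B = Nμ₀I/(2R). A single turn gives B₁ = 3.41×10⁻⁷ T with R = 0.118 m.
N = B/B₁ = 2.01×10⁻⁵ / 3.41×10⁻⁷ = 58.98.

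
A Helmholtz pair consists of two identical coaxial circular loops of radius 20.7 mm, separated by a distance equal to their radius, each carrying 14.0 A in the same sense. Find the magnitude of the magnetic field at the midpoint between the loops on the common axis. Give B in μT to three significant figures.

B ≈ 608 μT

Each loop contributes B = μ₀IR²/[2(R²+z²)^(3/2)] on the axis, with z measured from that loop.
Loop 1 (z = 0.01035 m): B₁ = 3.04×10⁻⁴ T. Loop 2 (z = 0.01035 m): B₂ = 3.04×10⁻⁴ T.
The fields add: B = B₁ + B₂ = 6.08×10⁻⁴ T.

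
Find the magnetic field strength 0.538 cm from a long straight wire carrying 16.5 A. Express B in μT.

B ≈ 613 μT

For an infinitely long straight wire, B = μ₀I/(2πd).
B = (4π×10⁻⁷ × 16.5) / (2π × 0.00538) = 6.13×10⁻⁴ T.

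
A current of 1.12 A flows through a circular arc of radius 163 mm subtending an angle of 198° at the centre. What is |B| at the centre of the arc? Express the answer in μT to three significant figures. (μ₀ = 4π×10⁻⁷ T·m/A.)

B ≈ 2.37 μT

The Biot–Savart field of a circular arc at its centre is B = μ₀Iφ/(4πR), with φ = 3.456 rad.
B = (4π×10⁻⁷ × 1.12 × 3.456) / (4π × 0.163) = 2.37×10⁻⁶ T.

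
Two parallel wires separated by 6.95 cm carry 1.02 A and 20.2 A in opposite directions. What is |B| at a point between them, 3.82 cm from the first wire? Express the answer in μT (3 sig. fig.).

Each long wire gives B = μ₀I/(2πd). Distances are d₁ = 0.0382 m and d₂ = 0.0313 m.
B₁ = 5.34×10⁻⁶ T, B₂ = 1.29×10⁻⁴ T.
Between antiparallel currents both contributions point the same way, so they add. B = B₁ + B₂ = 5.34×10⁻⁶ + 1.29×10⁻⁴ = 1.34×10⁻⁴ T.

B ≈ 134 μT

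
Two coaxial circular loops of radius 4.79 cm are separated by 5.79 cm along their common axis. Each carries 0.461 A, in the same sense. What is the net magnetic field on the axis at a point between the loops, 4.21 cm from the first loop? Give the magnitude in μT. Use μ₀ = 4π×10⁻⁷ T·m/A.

Each loop contributes B = μ₀IR²/[2(R²+z²)^(3/2)] on the axis, with z measured from that loop.
Loop 1 (z = 0.0421 m): B₁ = 2.56×10⁻⁶ T. Loop 2 (z = 0.0158 m): B₂ = 5.18×10⁻⁶ T.
The fields add: B = B₁ + B₂ = 7.74×10⁻⁶ T.

B ≈ 7.74 μT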